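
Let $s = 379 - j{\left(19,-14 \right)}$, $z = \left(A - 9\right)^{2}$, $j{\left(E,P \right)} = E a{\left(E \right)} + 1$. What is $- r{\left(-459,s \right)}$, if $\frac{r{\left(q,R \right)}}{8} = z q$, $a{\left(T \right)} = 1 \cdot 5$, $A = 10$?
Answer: $3672$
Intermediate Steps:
$a{\left(T \right)} = 5$
$j{\left(E,P \right)} = 1 + 5 E$ ($j{\left(E,P \right)} = E 5 + 1 = 5 E + 1 = 1 + 5 E$)
$z = 1$ ($z = \left(10 - 9\right)^{2} = 1^{2} = 1$)
$s = 283$ ($s = 379 - \left(1 + 5 \cdot 19\right) = 379 - \left(1 + 95\right) = 379 - 96 = 283$)
$r{\left(q,R \right)} = 8 q$ ($r{\left(q,R \right)} = 8 \cdot 1 q = 8 q$)
$- r{\left(-459,s \right)} = - 8 \left(-459\right) = \left(-1\right) \left(-3672\right) = 3672$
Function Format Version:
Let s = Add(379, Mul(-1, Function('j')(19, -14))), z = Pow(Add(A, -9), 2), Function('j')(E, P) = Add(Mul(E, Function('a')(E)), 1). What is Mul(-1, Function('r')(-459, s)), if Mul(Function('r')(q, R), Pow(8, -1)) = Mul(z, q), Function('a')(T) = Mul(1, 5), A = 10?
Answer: 3672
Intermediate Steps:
Function('a')(T) = 5
Function('j')(E, P) = Add(1, Mul(5, E)) (Function('j')(E, P) = Add(Mul(E, 5), 1) = Add(Mul(5, E), 1) = Add(1, Mul(5, E)))
z = 1 (z = Pow(Add(10, -9), 2) = Pow(1, 2) = 1)
s = 283 (s = Add(379, Mul(-1, Add(1, Mul(5, 19)))) = Add(379, Mul(-1, Add(1, 95))) = Add(379, Mul(-1, 96)) = Add(379, -96) = 283)
Function('r')(q, R) = Mul(8, q) (Function('r')(q, R) = Mul(8, Mul(1, q)) = Mul(8, q))
Mul(-1, Function('r')(-459, s)) = Mul(-1, Mul(8, -459)) = Mul(-1, -3672) = 3672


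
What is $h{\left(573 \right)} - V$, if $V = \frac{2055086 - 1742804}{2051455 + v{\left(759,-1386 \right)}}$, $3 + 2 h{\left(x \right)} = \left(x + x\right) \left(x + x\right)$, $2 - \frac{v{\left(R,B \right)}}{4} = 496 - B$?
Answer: $\frac{2684325782091}{4087870} \approx 6.5666 \cdot 10^{5}$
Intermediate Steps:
$v{\left(R,B \right)} = -1976 + 4 B$ ($v{\left(R,B \right)} = 8 - 4 \left(496 - B\right) = 8 + \left(-1984 + 4 B\right) = -1976 + 4 B$)
$h{\left(x \right)} = - \frac{3}{2} + 2 x^{2}$ ($h{\left(x \right)} = - \frac{3}{2} + \frac{\left(x + x\right) \left(x + x\right)}{2} = - \frac{3}{2} + \frac{2 x 2 x}{2} = - \frac{3}{2} + \frac{4 x^{2}}{2} = - \frac{3}{2} + 2 x^{2}$)
$V = \frac{312282}{2043935}$ ($V = \frac{2055086 - 1742804}{2051455 + \left(-1976 + 4 \left(-1386\right)\right)} = \frac{312282}{2051455 - 7520} = \frac{312282}{2043935} \approx 0.15278$)
$h{\left(573 \right)} - V = \left(- \frac{3}{2} + 2 \cdot 573^{2}\right) - \frac{312282}{2043935} = \left(- \frac{3}{2} + 2 \cdot 328329\right) - \frac{312282}{2043935} = \left(- \frac{3}{2} + 656658\right) - \frac{312282}{2043935} = \frac{1313313}{2} - \frac{312282}{2043935} = \frac{2684325782091}{4087870}$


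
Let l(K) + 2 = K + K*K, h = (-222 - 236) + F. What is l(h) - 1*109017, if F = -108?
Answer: 210771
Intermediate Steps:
h = -566 (h = (-222 - 236) - 108 = -458 - 108 = -566)
l(K) = -2 + K + K² (l(K) = -2 + (K + K*K) = -2 + (K + K²) = -2 + K + K²)
l(h) - 1*109017 = (-2 - 566 + (-566)²) - 1*109017 = (-2 - 566 + 320356) - 109017 = 319788 - 109017 = 210771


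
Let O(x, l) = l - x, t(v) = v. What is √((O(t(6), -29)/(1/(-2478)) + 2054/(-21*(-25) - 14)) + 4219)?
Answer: √23749743423/511 ≈ 301.58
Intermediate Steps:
√((O(t(6), -29)/(1/(-2478)) + 2054/(-21*(-25) - 14)) + 4219) = √(((-29 - 1*6)/(1/(-2478)) + 2054/(-21*(-25) - 14)) + 4219) = √(((-29 - 6)/(-1/2478) + 2054/(525 - 14)) + 4219) = √((-35*(-2478) + 2054/511) + 4219) = √((86730 + 2054*(1/511)) + 4219) = √((86730 + 2054/511) + 4219) = √(44321084/511 + 4219) = √(46476993/511) = √23749743423/511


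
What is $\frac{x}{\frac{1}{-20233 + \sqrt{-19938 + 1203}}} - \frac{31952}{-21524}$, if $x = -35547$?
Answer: $\frac{3870136016819}{5381} - 35547 i \sqrt{18735} \approx 7.1922 \cdot 10^{8} - 4.8655 \cdot 10^{6} i$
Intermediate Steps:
$\frac{x}{\frac{1}{-20233 + \sqrt{-19938 + 1203}}} - \frac{31952}{-21524} = - \frac{35547}{\frac{1}{-20233 + \sqrt{-19938 + 1203}}} - \frac{31952}{-21524} = - \frac{35547}{\frac{1}{-20233 + \sqrt{-18735}}} - - \frac{7988}{5381} = - \frac{35547}{\frac{1}{-20233 + i \sqrt{18735}}} + \frac{7988}{5381} = - 35547 \left(-20233 + i \sqrt{18735}\right) + \frac{7988}{5381} = \left(719222451 - 35547 i \sqrt{18735}\right) + \frac{7988}{5381} = \frac{3870136016819}{5381} - 35547 i \sqrt{18735}$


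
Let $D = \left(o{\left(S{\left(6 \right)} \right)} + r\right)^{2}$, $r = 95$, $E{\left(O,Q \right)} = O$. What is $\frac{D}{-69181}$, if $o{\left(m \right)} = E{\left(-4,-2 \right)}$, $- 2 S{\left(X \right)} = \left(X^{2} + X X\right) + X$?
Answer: $- \frac{1183}{9883} \approx -0.1197$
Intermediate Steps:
$S{\left(X \right)} = - X^{2} - \frac{X}{2}$ ($S{\left(X \right)} = - \frac{\left(X^{2} + X X\right) + X}{2} = - \frac{\left(X^{2} + X^{2}\right) + X}{2} = - \frac{2 X^{2} + X}{2} = - \frac{X + 2 X^{2}}{2} = - X^{2} - \frac{X}{2}$)
$o{\left(m \right)} = -4$
$D = 8281$ ($D = \left(-4 + 95\right)^{2} = 91^{2} = 8281$)
$\frac{D}{-69181} = \frac{8281}{-69181} = 8281 \left(- \frac{1}{69181}\right) = - \frac{1183}{9883}$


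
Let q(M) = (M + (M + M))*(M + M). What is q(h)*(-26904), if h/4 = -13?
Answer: -436490496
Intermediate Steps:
h = -52 (h = 4*(-13) = -52)
q(M) = 6*M² (q(M) = (M + 2*M)*(2*M) = (3*M)*(2*M) = 6*M²)
q(h)*(-26904) = (6*(-52)²)*(-26904) = (6*2704)*(-26904) = 16224*(-26904) = -436490496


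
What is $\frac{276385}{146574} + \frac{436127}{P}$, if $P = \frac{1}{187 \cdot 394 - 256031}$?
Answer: $- \frac{11656893441410609}{146574} \approx -7.9529 \cdot 10^{10}$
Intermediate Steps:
$P = - \frac{1}{182353}$ ($P = \frac{1}{73678 - 256031} = \frac{1}{-182353} = - \frac{1}{182353} \approx -5.4839 \cdot 10^{-6}$)
$\frac{276385}{146574} + \frac{436127}{P} = \frac{276385}{146574} + \frac{436127}{- \frac{1}{182353}} = 276385 \cdot \frac{1}{146574} + 436127 \left(-182353\right) = \frac{276385}{146574} - 79529066831 = - \frac{11656893441410609}{146574}$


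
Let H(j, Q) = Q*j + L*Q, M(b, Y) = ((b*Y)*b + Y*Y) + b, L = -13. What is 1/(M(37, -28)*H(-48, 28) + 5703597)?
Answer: 1/69772385 ≈ 1.4332e-8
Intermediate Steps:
M(b, Y) = b + Y**2 + Y*b**2 (M(b, Y) = ((Y*b)*b + Y**2) + b = (Y*b**2 + Y**2) + b = (Y**2 + Y*b**2) + b = b + Y**2 + Y*b**2)
H(j, Q) = -13*Q + Q*j (H(j, Q) = Q*j - 13*Q = -13*Q + Q*j)
1/(M(37, -28)*H(-48, 28) + 5703597) = 1/((37 + (-28)**2 - 28*37**2)*(28*(-13 - 48)) + 5703597) = 1/((37 + 784 - 28*1369)*(28*(-61)) + 5703597) = 1/((37 + 784 - 38332)*(-1708) + 5703597) = 1/(-37511*(-1708) + 5703597) = 1/(64068788 + 5703597) = 1/69772385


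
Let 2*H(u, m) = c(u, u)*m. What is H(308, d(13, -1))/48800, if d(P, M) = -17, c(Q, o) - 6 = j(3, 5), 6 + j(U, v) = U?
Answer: -51/97600 ≈ -0.00052254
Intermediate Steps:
j(U, v) = -6 + U
c(Q, o) = 3 (c(Q, o) = 6 + (-6 + 3) = 6 - 3 = 3)
H(u, m) = 3*m/2 (H(u, m) = (3*m)/2 = 3*m/2)
H(308, d(13, -1))/48800 = ((3/2)*(-17))/48800 = -51/2*1/48800 = -51/97600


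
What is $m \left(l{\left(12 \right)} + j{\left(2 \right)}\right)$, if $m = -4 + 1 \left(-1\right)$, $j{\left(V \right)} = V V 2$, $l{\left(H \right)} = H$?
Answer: $-100$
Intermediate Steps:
$j{\left(V \right)} = 2 V^{2}$ ($j{\left(V \right)} = V^{2} \cdot 2 = 2 V^{2}$)
$m = -5$ ($m = -4 - 1 = -5$)
$m \left(l{\left(12 \right)} + j{\left(2 \right)}\right) = - 5 \left(12 + 2 \cdot 2^{2}\right) = - 5 \left(12 + 2 \cdot 4\right) = - 5 \left(12 + 8\right) = \left(-5\right) 20 = -100$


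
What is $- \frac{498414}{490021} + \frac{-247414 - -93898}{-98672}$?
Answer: $\frac{930234201}{1726834004} \approx 0.53869$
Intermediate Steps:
$- \frac{498414}{490021} + \frac{-247414 - -93898}{-98672} = \left(-498414\right) \frac{1}{490021} + \left(-247414 + 93898\right) \left(- \frac{1}{98672}\right) = - \frac{71202}{70003} - - \frac{38379}{24668} = - \frac{71202}{70003} + \frac{38379}{24668} = \frac{930234201}{1726834004}$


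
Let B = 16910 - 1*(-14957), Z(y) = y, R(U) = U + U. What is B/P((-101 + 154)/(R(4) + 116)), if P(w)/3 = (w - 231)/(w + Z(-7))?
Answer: 25971605/85773 ≈ 302.79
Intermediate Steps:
R(U) = 2*U
P(w) = 3*(-231 + w)/(-7 + w) (P(w) = 3*((w - 231)/(w - 7)) = 3*((-231 + w)/(-7 + w)) = 3*(-231 + w)/(-7 + w))
B = 31867 (B = 16910 + 14957 = 31867)
B/P((-101 + 154)/(R(4) + 116)) = 31867/((3*(-231 + (-101 + 154)/(2*4 + 116))/(-7 + (-101 + 154)/(2*4 + 116)))) = 31867/((3*(-231 + 53/(8 + 116))/(-7 + 53/(8 + 116)))) = 31867/((3*(-231 + 53/124)/(-7 + 53/124))) = 31867/((3*(-28591/124)/(-815/124))) = 31867/((3*(-124/815)*(-28591/124))) = 31867/(85773/815) = 31867*(815/85773) = 25971605/85773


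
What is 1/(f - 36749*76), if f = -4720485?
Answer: -1/7513409 ≈ -1.3310e-7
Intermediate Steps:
1/(f - 36749*76) = 1/(-4720485 - 36749*76) = 1/(-4720485 - 2792924) = 1/(-7513409) = -1/7513409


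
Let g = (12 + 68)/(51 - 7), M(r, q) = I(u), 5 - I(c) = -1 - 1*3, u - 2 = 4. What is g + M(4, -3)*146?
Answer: 14474/11 ≈ 1315.8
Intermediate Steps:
u = 6 (u = 2 + 4 = 6)
I(c) = 9 (I(c) = 5 - (-1 - 1*3) = 5 - (-1 - 3) = 5 - 1*(-4) = 5 + 4 = 9)
M(r, q) = 9
g = 20/11 (g = 80/44 = 80*(1/44) = 20/11 ≈ 1.8182)
g + M(4, -3)*146 = 20/11 + 9*146 = 20/11 + 1314 = 14474/11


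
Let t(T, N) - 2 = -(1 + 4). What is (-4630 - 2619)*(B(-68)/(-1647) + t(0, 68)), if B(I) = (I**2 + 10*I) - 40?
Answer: 1051105/27 ≈ 38930.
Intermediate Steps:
t(T, N) = -3 (t(T, N) = 2 - (1 + 4) = 2 - 1*5 = 2 - 5 = -3)
B(I) = -40 + I**2 + 10*I
(-4630 - 2619)*(B(-68)/(-1647) + t(0, 68)) = (-4630 - 2619)*((-40 + (-68)**2 + 10*(-68))/(-1647) - 3) = -7249*((-40 + 4624 - 680)*(-1/1647) - 3) = -7249*(3904*(-1/1647) - 3) = -7249*(-64/27 - 3) = -7249*(-145/27) = 1051105/27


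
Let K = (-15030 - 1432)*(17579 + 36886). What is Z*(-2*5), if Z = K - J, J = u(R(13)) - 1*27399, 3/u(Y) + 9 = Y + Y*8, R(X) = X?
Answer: 161383577585/18 ≈ 8.9658e+9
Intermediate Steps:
u(Y) = 3/(-9 + 9*Y) (u(Y) = 3/(-9 + (Y + Y*8)) = 3/(-9 + (Y + 8*Y)) = 3/(-9 + 9*Y))
K = -896602830 (K = -16462*54465 = -896602830)
J = -986363/36 (J = 1/(3*(-1 + 13)) - 1*27399 = (⅓)/12 - 27399 = (⅓)*(1/12) - 27399 = 1/36 - 27399 = -986363/36 ≈ -27399.)
Z = -32276715517/36 (Z = -896602830 - 1*(-986363/36) = -896602830 + 986363/36 = -32276715517/36 ≈ -8.9658e+8)
Z*(-2*5) = -(-32276715517)*5/18 = -32276715517/36*(-10) = 161383577585/18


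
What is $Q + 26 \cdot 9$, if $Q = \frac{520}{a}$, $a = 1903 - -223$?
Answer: $\frac{249002}{1063} \approx 234.24$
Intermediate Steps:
$a = 2126$ ($a = 1903 + 223 = 2126$)
$Q = \frac{260}{1063}$ ($Q = \frac{520}{2126} = 520 \cdot \frac{1}{2126} = \frac{260}{1063} \approx 0.24459$)
$Q + 26 \cdot 9 = \frac{260}{1063} + 26 \cdot 9 = \frac{260}{1063} + 234 = \frac{249002}{1063}$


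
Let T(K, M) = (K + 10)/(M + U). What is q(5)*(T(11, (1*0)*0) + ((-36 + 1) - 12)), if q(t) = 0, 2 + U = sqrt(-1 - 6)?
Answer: 0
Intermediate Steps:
U = -2 + I*sqrt(7) (U = -2 + sqrt(-1 - 6) = -2 + sqrt(-7) = -2 + I*sqrt(7) ≈ -2.0 + 2.6458*I)
T(K, M) = (10 + K)/(-2 + M + I*sqrt(7)) (T(K, M) = (K + 10)/(M + (-2 + I*sqrt(7))) = (10 + K)/(-2 + M + I*sqrt(7)))
q(5)*(T(11, (1*0)*0) + ((-36 + 1) - 12)) = 0*((10 + 11)/(-2 + (1*0)*0 + I*sqrt(7)) + ((-36 + 1) - 12)) = 0*(21/(-2 + 0*0 + I*sqrt(7)) + (-35 - 12)) = 0*(21/(-2 + 0 + I*sqrt(7)) - 47) = 0*(21/(-2 + I*sqrt(7)) - 47) = 0*(-47 + 21/(-2 + I*sqrt(7))) = 0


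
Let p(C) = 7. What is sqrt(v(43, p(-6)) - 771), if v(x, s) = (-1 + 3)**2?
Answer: I*sqrt(767) ≈ 27.695*I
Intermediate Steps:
v(x, s) = 4 (v(x, s) = 2**2 = 4)
sqrt(v(43, p(-6)) - 771) = sqrt(4 - 771) = sqrt(-767) = I*sqrt(767)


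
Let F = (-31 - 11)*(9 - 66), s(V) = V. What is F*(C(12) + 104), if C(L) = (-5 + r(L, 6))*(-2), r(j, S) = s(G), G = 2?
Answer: 263340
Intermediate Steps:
r(j, S) = 2
C(L) = 6 (C(L) = (-5 + 2)*(-2) = -3*(-2) = 6)
F = 2394 (F = -42*(-57) = 2394)
F*(C(12) + 104) = 2394*(6 + 104) = 2394*110 = 263340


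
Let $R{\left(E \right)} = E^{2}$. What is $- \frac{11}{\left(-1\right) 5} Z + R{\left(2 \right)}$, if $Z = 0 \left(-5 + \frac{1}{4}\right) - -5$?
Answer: $15$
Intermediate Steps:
$Z = 5$ ($Z = 0 \left(-5 + \frac{1}{4}\right) + 5 = 0 \left(- \frac{19}{4}\right) + 5 = 0 + 5 = 5$)
$- \frac{11}{\left(-1\right) 5} Z + R{\left(2 \right)} = - \frac{11}{\left(-1\right) 5} \cdot 5 + 2^{2} = - \frac{11}{-5} \cdot 5 + 4 = \left(-11\right) \left(- \frac{1}{5}\right) 5 + 4 = \frac{11}{5} \cdot 5 + 4 = 11 + 4 = 15$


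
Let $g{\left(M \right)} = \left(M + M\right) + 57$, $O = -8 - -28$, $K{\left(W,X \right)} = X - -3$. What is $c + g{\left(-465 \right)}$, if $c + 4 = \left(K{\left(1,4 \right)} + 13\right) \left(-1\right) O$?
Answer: $-1277$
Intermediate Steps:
$K{\left(W,X \right)} = 3 + X$ ($K{\left(W,X \right)} = X + 3 = 3 + X$)
$O = 20$ ($O = -8 + 28 = 20$)
$g{\left(M \right)} = 57 + 2 M$ ($g{\left(M \right)} = 2 M + 57 = 57 + 2 M$)
$c = -404$ ($c = -4 + \left(\left(3 + 4\right) + 13\right) \left(-1\right) 20 = -4 + \left(7 + 13\right) \left(-1\right) 20 = -4 + 20 \left(-1\right) 20 = -4 - 400 = -404$)
$c + g{\left(-465 \right)} = -404 + \left(57 + 2 \left(-465\right)\right) = -404 + \left(57 - 930\right) = -404 - 873 = -1277$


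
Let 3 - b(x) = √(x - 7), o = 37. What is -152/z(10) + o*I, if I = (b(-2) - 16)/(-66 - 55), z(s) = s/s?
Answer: -17911/121 + 111*I/121 ≈ -148.02 + 0.91736*I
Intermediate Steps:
z(s) = 1
b(x) = 3 - √(-7 + x) (b(x) = 3 - √(x - 7) = 3 - √(-7 + x))
I = 13/121 + 3*I/121 (I = ((3 - √(-7 - 2)) - 16)/(-66 - 55) = ((3 - √(-9)) - 16)/(-121) = ((3 - 3*I) - 16)*(-1/121) = (-13 - 3*I)*(-1/121) = 13/121 + 3*I/121 ≈ 0.10744 + 0.024793*I)
-152/z(10) + o*I = -152/1 + 37*(13/121 + 3*I/121) = -152*1 + (481/121 + 111*I/121) = -152 + (481/121 + 111*I/121) = -17911/121 + 111*I/121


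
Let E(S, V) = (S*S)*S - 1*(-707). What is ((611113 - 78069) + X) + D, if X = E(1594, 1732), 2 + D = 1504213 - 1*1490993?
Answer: 4050639553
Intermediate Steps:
D = 13218 (D = -2 + (1504213 - 1*1490993) = -2 + (1504213 - 1490993) = -2 + 13220 = 13218)
E(S, V) = 707 + S**3 (E(S, V) = S**2*S + 707 = S**3 + 707 = 707 + S**3)
X = 4050093291 (X = 707 + 1594**3 = 707 + 4050092584 = 4050093291)
((611113 - 78069) + X) + D = ((611113 - 78069) + 4050093291) + 13218 = (533044 + 4050093291) + 13218 = 4050626335 + 13218 = 4050639553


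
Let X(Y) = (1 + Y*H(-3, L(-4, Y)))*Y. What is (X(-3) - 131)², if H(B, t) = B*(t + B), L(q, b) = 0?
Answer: 2809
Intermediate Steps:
H(B, t) = B*(B + t)
X(Y) = Y*(1 + 9*Y) (X(Y) = (1 + Y*(-3*(-3 + 0)))*Y = (1 + Y*(-3*(-3)))*Y = (1 + Y*9)*Y = (1 + 9*Y)*Y = Y*(1 + 9*Y))
(X(-3) - 131)² = (-3*(1 + 9*(-3)) - 131)² = (-3*(1 - 27) - 131)² = (-3*(-26) - 131)² = (78 - 131)² = (-53)² = 2809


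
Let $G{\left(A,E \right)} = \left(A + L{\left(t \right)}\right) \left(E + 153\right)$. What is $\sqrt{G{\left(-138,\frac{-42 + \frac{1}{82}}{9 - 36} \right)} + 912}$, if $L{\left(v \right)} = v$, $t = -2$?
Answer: $\frac{i \sqrt{2822034018}}{369} \approx 143.96 i$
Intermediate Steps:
$G{\left(A,E \right)} = \left(-2 + A\right) \left(153 + E\right)$ ($G{\left(A,E \right)} = \left(A - 2\right) \left(E + 153\right) = \left(-2 + A\right) \left(153 + E\right)$)
$\sqrt{G{\left(-138,\frac{-42 + \frac{1}{82}}{9 - 36} \right)} + 912} = \sqrt{\left(-306 - 2 \frac{-42 + \frac{1}{82}}{9 - 36} + 153 \left(-138\right) - 138 \frac{-42 + \frac{1}{82}}{9 - 36}\right) + 912} = \sqrt{\left(-306 - 2 \frac{-42 + \frac{1}{82}}{-27} - 21114 - 138 \frac{-42 + \frac{1}{82}}{-27}\right) + 912} = \sqrt{\left(-306 - 2 \left(\left(- \frac{3443}{82}\right) \left(- \frac{1}{27}\right)\right) - 21114 - 138 \left(\left(- \frac{3443}{82}\right) \left(- \frac{1}{27}\right)\right)\right) + 912} = \sqrt{\left(-306 - \frac{3443}{1107} - 21114 - \frac{79189}{369}\right) + 912} = \sqrt{- \frac{23952950}{1107} + 912} = \sqrt{- \frac{22943366}{1107}} = \frac{i \sqrt{2822034018}}{369}$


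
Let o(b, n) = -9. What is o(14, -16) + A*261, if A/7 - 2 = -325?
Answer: -590130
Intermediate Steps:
A = -2261 (A = 14 + 7*(-325) = 14 - 2275 = -2261)
o(14, -16) + A*261 = -9 - 2261*261 = -9 - 590121 = -590130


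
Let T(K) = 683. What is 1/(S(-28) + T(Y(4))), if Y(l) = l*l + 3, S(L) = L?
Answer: 1/655 ≈ 0.0015267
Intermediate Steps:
Y(l) = 3 + l² (Y(l) = l² + 3 = 3 + l²)
1/(S(-28) + T(Y(4))) = 1/(-28 + 683) = 1/655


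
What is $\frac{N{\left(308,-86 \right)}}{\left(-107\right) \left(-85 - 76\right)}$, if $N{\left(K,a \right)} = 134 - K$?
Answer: $- \frac{174}{17227} \approx -0.0101$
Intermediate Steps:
$\frac{N{\left(308,-86 \right)}}{\left(-107\right) \left(-85 - 76\right)} = \frac{134 - 308}{\left(-107\right) \left(-85 - 76\right)} = \frac{134 - 308}{\left(-107\right) \left(-161\right)} = - \frac{174}{17227}$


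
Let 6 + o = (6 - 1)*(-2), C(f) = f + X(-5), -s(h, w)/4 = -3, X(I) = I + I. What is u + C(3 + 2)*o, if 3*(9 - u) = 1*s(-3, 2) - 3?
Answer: 86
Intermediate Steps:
X(I) = 2*I
s(h, w) = 12 (s(h, w) = -4*(-3) = 12)
C(f) = -10 + f (C(f) = f + 2*(-5) = f - 10 = -10 + f)
u = 6 (u = 9 - (1*12 - 3)/3 = 9 - (12 - 3)/3 = 9 - 1/3*9 = 9 - 3 = 6)
o = -16 (o = -6 + (6 - 1)*(-2) = -6 + 5*(-2) = -6 - 10 = -16)
u + C(3 + 2)*o = 6 + (-10 + (3 + 2))*(-16) = 6 + (-10 + 5)*(-16) = 6 - 5*(-16) = 6 + 80 = 86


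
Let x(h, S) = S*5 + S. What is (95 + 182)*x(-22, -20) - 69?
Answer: -33309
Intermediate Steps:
x(h, S) = 6*S (x(h, S) = 5*S + S = 6*S)
(95 + 182)*x(-22, -20) - 69 = (95 + 182)*(6*(-20)) - 69 = 277*(-120) - 69 = -33240 - 69 = -33309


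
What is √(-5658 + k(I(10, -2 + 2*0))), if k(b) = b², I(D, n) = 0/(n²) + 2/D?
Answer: 11*I*√1169/5 ≈ 75.219*I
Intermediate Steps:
I(D, n) = 2/D (I(D, n) = 0/n² + 2/D = 0 + 2/D = 2/D)
√(-5658 + k(I(10, -2 + 2*0))) = √(-5658 + (2/10)²) = √(-5658 + (2*(⅒))²) = √(-5658 + (⅕)²) = √(-5658 + 1/25) = √(-141449/25) = 11*I*√1169/5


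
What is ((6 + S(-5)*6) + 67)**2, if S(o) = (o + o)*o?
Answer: 139129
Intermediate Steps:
S(o) = 2*o**2 (S(o) = (2*o)*o = 2*o**2)
((6 + S(-5)*6) + 67)**2 = ((6 + (2*(-5)**2)*6) + 67)**2 = ((6 + (2*25)*6) + 67)**2 = ((6 + 50*6) + 67)**2 = ((6 + 300) + 67)**2 = (306 + 67)**2 = 373**2 = 139129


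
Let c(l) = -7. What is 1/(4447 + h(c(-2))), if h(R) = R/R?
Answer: 1/4448 ≈ 0.00022482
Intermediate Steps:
h(R) = 1
1/(4447 + h(c(-2))) = 1/(4447 + 1) = 1/4448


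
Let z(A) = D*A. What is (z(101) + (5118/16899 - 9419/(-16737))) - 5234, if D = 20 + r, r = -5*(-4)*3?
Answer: 268401127315/94279521 ≈ 2846.9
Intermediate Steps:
r = 60 (r = 20*3 = 60)
D = 80 (D = 20 + 60 = 80)
z(A) = 80*A
(z(101) + (5118/16899 - 9419/(-16737))) - 5234 = (80*101 + (5118/16899 - 9419/(-16737))) - 5234 = (8080 + (5118*(1/16899) - 9419*(-1/16737))) - 5234 = (8080 + (1706/5633 + 9419/16737)) - 5234 = (8080 + 81610549/94279521) - 5234 = 761860140229/94279521 - 5234 = 268401127315/94279521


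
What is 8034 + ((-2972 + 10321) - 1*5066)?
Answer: 10317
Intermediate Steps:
8034 + ((-2972 + 10321) - 1*5066) = 8034 + (7349 - 5066) = 8034 + 2283 = 10317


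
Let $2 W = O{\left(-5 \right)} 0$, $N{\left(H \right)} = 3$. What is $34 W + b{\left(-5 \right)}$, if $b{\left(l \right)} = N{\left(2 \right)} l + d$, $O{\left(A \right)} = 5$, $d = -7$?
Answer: $-22$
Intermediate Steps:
$W = 0$ ($W = \frac{5 \cdot 0}{2} = \frac{1}{2} \cdot 0 = 0$)
$b{\left(l \right)} = -7 + 3 l$ ($b{\left(l \right)} = 3 l - 7 = -7 + 3 l$)
$34 W + b{\left(-5 \right)} = 34 \cdot 0 + \left(-7 + 3 \left(-5\right)\right) = 0 - 22 = -22$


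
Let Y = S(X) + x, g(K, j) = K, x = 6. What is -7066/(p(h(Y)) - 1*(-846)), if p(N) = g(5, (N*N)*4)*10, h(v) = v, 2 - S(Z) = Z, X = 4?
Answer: -3533/448 ≈ -7.8862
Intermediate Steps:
S(Z) = 2 - Z
Y = 4 (Y = (2 - 1*4) + 6 = (2 - 4) + 6 = -2 + 6 = 4)
p(N) = 50 (p(N) = 5*10 = 50)
-7066/(p(h(Y)) - 1*(-846)) = -7066/(50 - 1*(-846)) = -7066/(50 + 846) = -7066/896 = -7066*1/896 = -3533/448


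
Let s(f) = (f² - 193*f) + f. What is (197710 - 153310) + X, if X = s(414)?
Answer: 136308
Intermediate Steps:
s(f) = f² - 192*f
X = 91908 (X = 414*(-192 + 414) = 414*222 = 91908)
(197710 - 153310) + X = (197710 - 153310) + 91908 = 44400 + 91908 = 136308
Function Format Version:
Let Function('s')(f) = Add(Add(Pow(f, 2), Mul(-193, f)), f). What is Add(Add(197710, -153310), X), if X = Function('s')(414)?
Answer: 136308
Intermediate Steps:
Function('s')(f) = Add(Pow(f, 2), Mul(-192, f))
X = 91908 (X = Mul(414, Add(-192, 414)) = Mul(414, 222) = 91908)
Add(Add(197710, -153310), X) = Add(Add(197710, -153310), 91908) = Add(44400, 91908) = 136308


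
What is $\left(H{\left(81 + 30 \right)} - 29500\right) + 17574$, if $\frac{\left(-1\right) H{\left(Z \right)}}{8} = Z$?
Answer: $-12814$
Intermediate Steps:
$H{\left(Z \right)} = - 8 Z$
$\left(H{\left(81 + 30 \right)} - 29500\right) + 17574 = \left(- 8 \left(81 + 30\right) - 29500\right) + 17574 = \left(\left(-8\right) 111 - 29500\right) + 17574 = \left(-888 - 29500\right) + 17574 = -30388 + 17574 = -12814$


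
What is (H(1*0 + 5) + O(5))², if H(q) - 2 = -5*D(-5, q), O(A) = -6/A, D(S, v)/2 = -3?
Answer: 23716/25 ≈ 948.64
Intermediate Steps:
D(S, v) = -6 (D(S, v) = 2*(-3) = -6)
H(q) = 32 (H(q) = 2 - 5*(-6) = 2 + 30 = 32)
(H(1*0 + 5) + O(5))² = (32 - 6/5)² = (154/5)² = 23716/25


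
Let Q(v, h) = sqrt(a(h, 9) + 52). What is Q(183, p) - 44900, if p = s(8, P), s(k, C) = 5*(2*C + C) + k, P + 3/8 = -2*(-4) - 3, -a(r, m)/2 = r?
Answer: -44900 + I*sqrt(411)/2 ≈ -44900.0 + 10.137*I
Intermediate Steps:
a(r, m) = -2*r
P = 37/8 (P = -3/8 + (-2*(-4) - 3) = -3/8 + (8 - 3) = -3/8 + 5 = 37/8 ≈ 4.6250)
s(k, C) = k + 15*C (s(k, C) = 5*(3*C) + k = 15*C + k = k + 15*C)
p = 619/8 (p = 8 + 15*(37/8) = 8 + 555/8 = 619/8 ≈ 77.375)
Q(v, h) = sqrt(52 - 2*h) (Q(v, h) = sqrt(-2*h + 52) = sqrt(52 - 2*h))
Q(183, p) - 44900 = sqrt(52 - 2*619/8) - 44900 = sqrt(52 - 619/4) - 44900 = sqrt(-411/4) - 44900 = I*sqrt(411)/2 - 44900 = -44900 + I*sqrt(411)/2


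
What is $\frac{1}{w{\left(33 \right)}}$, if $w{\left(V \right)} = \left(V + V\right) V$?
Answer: $\frac{1}{2178} \approx 0.00045914$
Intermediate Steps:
$w{\left(V \right)} = 2 V^{2}$ ($w{\left(V \right)} = 2 V V = 2 V^{2}$)
$\frac{1}{w{\left(33 \right)}} = \frac{1}{2 \cdot 33^{2}} = \frac{1}{2 \cdot 1089} = \frac{1}{2178}$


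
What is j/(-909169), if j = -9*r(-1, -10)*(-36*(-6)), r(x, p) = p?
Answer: -19440/909169 ≈ -0.021382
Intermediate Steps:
j = 19440 (j = -(-90)*(-36*(-6)) = -(-90)*216 = -9*(-2160) = 19440)
j/(-909169) = 19440/(-909169) = 19440*(-1/909169) = -19440/909169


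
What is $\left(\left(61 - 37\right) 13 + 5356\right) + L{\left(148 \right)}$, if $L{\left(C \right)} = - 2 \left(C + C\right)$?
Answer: $5076$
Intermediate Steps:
$L{\left(C \right)} = - 4 C$ ($L{\left(C \right)} = - 2 \cdot 2 C = - 4 C$)
$\left(\left(61 - 37\right) 13 + 5356\right) + L{\left(148 \right)} = \left(\left(61 - 37\right) 13 + 5356\right) - 592 = \left(24 \cdot 13 + 5356\right) - 592 = \left(312 + 5356\right) - 592 = 5668 - 592 = 5076$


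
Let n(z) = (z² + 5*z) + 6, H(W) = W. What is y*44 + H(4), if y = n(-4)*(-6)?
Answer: -524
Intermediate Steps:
n(z) = 6 + z² + 5*z
y = -12 (y = (6 + (-4)² + 5*(-4))*(-6) = (6 + 16 - 20)*(-6) = 2*(-6) = -12)
y*44 + H(4) = -12*44 + 4 = -528 + 4 = -524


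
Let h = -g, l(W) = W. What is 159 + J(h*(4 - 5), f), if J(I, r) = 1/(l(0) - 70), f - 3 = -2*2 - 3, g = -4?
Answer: 11129/70 ≈ 158.99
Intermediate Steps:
f = -4 (f = 3 + (-2*2 - 3) = 3 + (-4 - 3) = 3 - 7 = -4)
h = 4 (h = -1*(-4) = 4)
J(I, r) = -1/70 (J(I, r) = 1/(0 - 70) = 1/(-70) = -1/70)
159 + J(h*(4 - 5), f) = 159 - 1/70 = 11129/70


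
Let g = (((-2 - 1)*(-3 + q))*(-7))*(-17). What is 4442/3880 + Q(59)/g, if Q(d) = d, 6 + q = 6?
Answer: 2493151/2077740 ≈ 1.1999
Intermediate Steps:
q = 0 (q = -6 + 6 = 0)
g = 1071 (g = (((-2 - 1)*(-3 + 0))*(-7))*(-17) = (-3*(-3)*(-7))*(-17) = (9*(-7))*(-17) = -63*(-17) = 1071)
4442/3880 + Q(59)/g = 4442/3880 + 59/1071 = 4442*(1/3880) + 59*(1/1071) = 2221/1940 + 59/1071 = 2493151/2077740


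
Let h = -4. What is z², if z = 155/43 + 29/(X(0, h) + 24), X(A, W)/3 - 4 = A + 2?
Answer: 60171049/3261636 ≈ 18.448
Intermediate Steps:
X(A, W) = 18 + 3*A (X(A, W) = 12 + 3*(A + 2) = 12 + 3*(2 + A) = 12 + (6 + 3*A) = 18 + 3*A)
z = 7757/1806 (z = 155/43 + 29/((18 + 3*0) + 24) = 155*(1/43) + 29/((18 + 0) + 24) = 155/43 + 29/(18 + 24) = 155/43 + 29/42 = 7757/1806 ≈ 4.2951)
z² = (7757/1806)² = 60171049/3261636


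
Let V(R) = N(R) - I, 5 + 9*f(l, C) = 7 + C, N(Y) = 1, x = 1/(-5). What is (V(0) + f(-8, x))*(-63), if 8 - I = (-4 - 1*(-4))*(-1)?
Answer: 2142/5 ≈ 428.40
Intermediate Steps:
x = -⅕ ≈ -0.20000
f(l, C) = 2/9 + C/9 (f(l, C) = -5/9 + (7 + C)/9 = -5/9 + (7/9 + C/9) = 2/9 + C/9)
I = 8 (I = 8 - (-4 - 1*(-4))*(-1) = 8 - (-4 + 4)*(-1) = 8 - 0*(-1) = 8 - 1*0 = 8 + 0 = 8)
V(R) = -7 (V(R) = 1 - 1*8 = 1 - 8 = -7)
(V(0) + f(-8, x))*(-63) = (-7 + (2/9 + (⅑)*(-⅕)))*(-63) = (-7 + (2/9 - 1/45))*(-63) = (-7 + ⅕)*(-63) = -34/5*(-63) = 2142/5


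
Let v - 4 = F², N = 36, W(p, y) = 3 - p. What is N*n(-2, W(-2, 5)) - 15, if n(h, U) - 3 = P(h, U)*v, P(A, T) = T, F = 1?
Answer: 993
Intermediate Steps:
v = 5 (v = 4 + 1² = 4 + 1 = 5)
n(h, U) = 3 + 5*U (n(h, U) = 3 + U*5 = 3 + 5*U)
N*n(-2, W(-2, 5)) - 15 = 36*(3 + 5*(3 - 1*(-2))) - 15 = 36*(3 + 5*(3 + 2)) - 15 = 36*(3 + 5*5) - 15 = 36*(3 + 25) - 15 = 36*28 - 15 = 1008 - 15 = 993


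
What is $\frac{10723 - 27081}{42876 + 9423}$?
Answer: $- \frac{16358}{52299} \approx -0.31278$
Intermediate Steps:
$\frac{10723 - 27081}{42876 + 9423} = \frac{10723 - 27081}{52299} = \left(-16358\right) \frac{1}{52299} = - \frac{16358}{52299}$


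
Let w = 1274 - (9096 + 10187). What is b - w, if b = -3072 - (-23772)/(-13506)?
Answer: 33619225/2251 ≈ 14935.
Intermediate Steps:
w = -18009 (w = 1274 - 1*19283 = 1274 - 19283 = -18009)
b = -6919034/2251 (b = -3072 - (-23772)*(-1)/13506 = -3072 - 1*3962/2251 = -3072 - 3962/2251 = -6919034/2251 ≈ -3073.8)
b - w = -6919034/2251 - 1*(-18009) = -6919034/2251 + 18009 = 33619225/2251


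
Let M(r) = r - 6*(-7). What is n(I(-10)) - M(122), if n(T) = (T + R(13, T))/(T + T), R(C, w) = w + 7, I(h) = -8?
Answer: -2615/16 ≈ -163.44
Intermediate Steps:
R(C, w) = 7 + w
n(T) = (7 + 2*T)/(2*T) (n(T) = (T + (7 + T))/(T + T) = (7 + 2*T)/((2*T)) = (7 + 2*T)*(1/(2*T)) = (7 + 2*T)/(2*T))
M(r) = 42 + r (M(r) = r + 42 = 42 + r)
n(I(-10)) - M(122) = (7/2 - 8)/(-8) - (42 + 122) = -1/8*(-9/2) - 1*164 = 9/16 - 164 = -2615/16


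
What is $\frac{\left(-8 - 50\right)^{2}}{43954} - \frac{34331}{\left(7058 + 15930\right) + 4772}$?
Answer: $- \frac{707800067}{610081520} \approx -1.1602$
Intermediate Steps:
$\frac{\left(-8 - 50\right)^{2}}{43954} - \frac{34331}{\left(7058 + 15930\right) + 4772} = \left(-58\right)^{2} \cdot \frac{1}{43954} - \frac{34331}{22988 + 4772} = 3364 \cdot \frac{1}{43954} - \frac{34331}{27760} = \frac{1682}{21977} - \frac{34331}{27760} = - \frac{707800067}{610081520}$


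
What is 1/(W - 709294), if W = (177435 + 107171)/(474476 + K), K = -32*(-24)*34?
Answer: -250294/177531890133 ≈ -1.4099e-6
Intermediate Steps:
K = 26112 (K = 768*34 = 26112)
W = 142303/250294 (W = (177435 + 107171)/(474476 + 26112) = 284606/500588 = 284606*(1/500588) = 142303/250294 ≈ 0.56854)
1/(W - 709294) = 1/(142303/250294 - 709294) = 1/(-177531890133/250294) = -250294/177531890133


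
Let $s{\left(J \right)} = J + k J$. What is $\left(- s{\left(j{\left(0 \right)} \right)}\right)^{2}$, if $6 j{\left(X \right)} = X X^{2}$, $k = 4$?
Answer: $0$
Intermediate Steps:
$j{\left(X \right)} = \frac{X^{3}}{6}$ ($j{\left(X \right)} = \frac{X X^{2}}{6} = \frac{X^{3}}{6}$)
$s{\left(J \right)} = 5 J$ ($s{\left(J \right)} = J + 4 J = 5 J$)
$\left(- s{\left(j{\left(0 \right)} \right)}\right)^{2} = \left(- 5 \frac{0^{3}}{6}\right)^{2} = \left(- 5 \cdot \frac{1}{6} \cdot 0\right)^{2} = \left(- 5 \cdot 0\right)^{2} = \left(\left(-1\right) 0\right)^{2} = 0^{2} = 0$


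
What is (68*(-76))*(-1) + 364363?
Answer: 369531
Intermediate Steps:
(68*(-76))*(-1) + 364363 = -5168*(-1) + 364363 = 5168 + 364363 = 369531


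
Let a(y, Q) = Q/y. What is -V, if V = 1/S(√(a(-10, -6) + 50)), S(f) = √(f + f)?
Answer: -√2*5^(¼)*253^(¾)/506 ≈ -0.26512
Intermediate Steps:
S(f) = √2*√f (S(f) = √(2*f) = √2*√f)
V = √2*5^(¼)*253^(¾)/506 (V = 1/(√2*√(√(-6/(-10) + 50))) = 1/(√2*√(√(-6*(-⅒) + 50))) = 1/(√2*√(√(⅗ + 50))) = 1/(√2*√(√(253/5))) = 1/(√2*√(√1265/5)) = 1/(√2*(5^(¾)*253^(¼)/5)) = 1/(√2*5^(¾)*253^(¼)/5) = √2*5^(¼)*253^(¾)/506 ≈ 0.26512)
-V = -√2*5^(¼)*253^(¾)/506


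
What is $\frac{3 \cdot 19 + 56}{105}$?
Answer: $\frac{113}{105} \approx 1.0762$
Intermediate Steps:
$\frac{3 \cdot 19 + 56}{105} = \left(57 + 56\right) \frac{1}{105} = 113 \cdot \frac{1}{105} = \frac{113}{105}$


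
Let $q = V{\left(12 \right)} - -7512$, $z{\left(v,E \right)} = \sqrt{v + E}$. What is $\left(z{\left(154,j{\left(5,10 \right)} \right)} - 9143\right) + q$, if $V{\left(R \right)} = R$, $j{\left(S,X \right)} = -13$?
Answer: $-1619 + \sqrt{141} \approx -1607.1$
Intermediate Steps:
$z{\left(v,E \right)} = \sqrt{E + v}$
$q = 7524$ ($q = 12 - -7512 = 12 + 7512 = 7524$)
$\left(z{\left(154,j{\left(5,10 \right)} \right)} - 9143\right) + q = \left(\sqrt{-13 + 154} - 9143\right) + 7524 = \left(\sqrt{141} - 9143\right) + 7524 = \left(-9143 + \sqrt{141}\right) + 7524 = -1619 + \sqrt{141}$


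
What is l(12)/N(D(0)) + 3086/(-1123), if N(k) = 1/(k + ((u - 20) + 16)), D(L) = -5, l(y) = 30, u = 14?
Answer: 165364/1123 ≈ 147.25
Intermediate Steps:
N(k) = 1/(10 + k) (N(k) = 1/(k + ((14 - 20) + 16)) = 1/(k + (-6 + 16)) = 1/(k + 10) = 1/(10 + k))
l(12)/N(D(0)) + 3086/(-1123) = 30/(1/(10 - 5)) + 3086/(-1123) = 30/(1/5) + 3086*(-1/1123) = 30/(1/5) - 3086/1123 = 30*5 - 3086/1123 = 150 - 3086/1123 = 165364/1123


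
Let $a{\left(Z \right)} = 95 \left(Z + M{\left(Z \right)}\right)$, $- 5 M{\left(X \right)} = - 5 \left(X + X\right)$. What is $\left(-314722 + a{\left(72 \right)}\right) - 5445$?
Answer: $-299647$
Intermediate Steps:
$M{\left(X \right)} = 2 X$ ($M{\left(X \right)} = - \frac{\left(-5\right) \left(X + X\right)}{5} = - \frac{\left(-5\right) 2 X}{5} = - \frac{\left(-10\right) X}{5} = 2 X$)
$a{\left(Z \right)} = 285 Z$ ($a{\left(Z \right)} = 95 \left(Z + 2 Z\right) = 95 \cdot 3 Z = 285 Z$)
$\left(-314722 + a{\left(72 \right)}\right) - 5445 = \left(-314722 + 285 \cdot 72\right) - 5445 = \left(-314722 + 20520\right) - 5445 = -294202 - 5445 = -299647$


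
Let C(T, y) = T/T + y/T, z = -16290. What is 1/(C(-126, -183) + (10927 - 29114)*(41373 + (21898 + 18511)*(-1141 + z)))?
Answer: 42/538003688309827 ≈ 7.8066e-14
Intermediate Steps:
C(T, y) = 1 + y/T
1/(C(-126, -183) + (10927 - 29114)*(41373 + (21898 + 18511)*(-1141 + z))) = 1/((-126 - 183)/(-126) + (10927 - 29114)*(41373 + (21898 + 18511)*(-1141 - 16290))) = 1/(-1/126*(-309) - 18187*(41373 + 40409*(-17431))) = 1/(103/42 - 18187*(41373 - 704369279)) = 1/(103/42 - 18187*(-704327906)) = 1/(103/42 + 12809611626422) = 1/(538003688309827/42) = 42/538003688309827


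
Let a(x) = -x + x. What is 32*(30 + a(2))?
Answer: 960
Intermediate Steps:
a(x) = 0
32*(30 + a(2)) = 32*(30 + 0) = 32*30 = 960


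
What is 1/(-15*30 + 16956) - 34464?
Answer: -568862783/16506 ≈ -34464.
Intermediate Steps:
1/(-15*30 + 16956) - 34464 = 1/(-450 + 16956) - 34464 = 1/16506 - 34464 = -568862783/16506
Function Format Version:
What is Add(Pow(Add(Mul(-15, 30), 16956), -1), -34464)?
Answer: Rational(-568862783, 16506) ≈ -34464.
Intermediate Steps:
Add(Pow(Add(Mul(-15, 30), 16956), -1), -34464) = Add(Pow(Add(-450, 16956), -1), -34464) = Add(Pow(16506, -1), -34464) = Add(Rational(1, 16506), -34464) = Rational(-568862783, 16506)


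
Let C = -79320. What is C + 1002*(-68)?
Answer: -147456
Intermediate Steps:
C + 1002*(-68) = -79320 + 1002*(-68) = -79320 - 68136 = -147456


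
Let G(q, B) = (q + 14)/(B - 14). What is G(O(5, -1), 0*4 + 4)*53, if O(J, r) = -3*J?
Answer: 53/10 ≈ 5.3000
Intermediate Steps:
G(q, B) = (14 + q)/(-14 + B)
G(O(5, -1), 0*4 + 4)*53 = ((14 - 3*5)/(-14 + (0*4 + 4)))*53 = ((14 - 15)/(-14 + (0 + 4)))*53 = (-1/(-14 + 4))*53 = (-1/(-10))*53 = -⅒*(-1)*53 = (⅒)*53 = 53/10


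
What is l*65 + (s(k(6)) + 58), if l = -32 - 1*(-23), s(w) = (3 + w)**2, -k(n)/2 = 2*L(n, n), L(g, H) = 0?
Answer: -518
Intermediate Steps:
k(n) = 0 (k(n) = -4*0 = -2*0 = 0)
l = -9 (l = -32 + 23 = -9)
l*65 + (s(k(6)) + 58) = -9*65 + ((3 + 0)**2 + 58) = -585 + (3**2 + 58) = -585 + (9 + 58) = -585 + 67 = -518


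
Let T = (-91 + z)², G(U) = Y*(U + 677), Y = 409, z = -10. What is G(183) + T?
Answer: 361941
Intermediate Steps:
G(U) = 276893 + 409*U (G(U) = 409*(U + 677) = 409*(677 + U) = 276893 + 409*U)
T = 10201 (T = (-91 - 10)² = (-101)² = 10201)
G(183) + T = (276893 + 409*183) + 10201 = (276893 + 74847) + 10201 = 351740 + 10201 = 361941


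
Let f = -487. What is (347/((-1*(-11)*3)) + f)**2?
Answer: 247244176/1089 ≈ 2.2704e+5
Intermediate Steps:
(347/((-1*(-11)*3)) + f)**2 = (347/((-1*(-11)*3)) - 487)**2 = (347/((11*3)) - 487)**2 = (347/33 - 487)**2 = (-15724/33)**2 = 247244176/1089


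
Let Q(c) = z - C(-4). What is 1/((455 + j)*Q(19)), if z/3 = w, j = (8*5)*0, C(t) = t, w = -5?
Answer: -1/5005 ≈ -0.00019980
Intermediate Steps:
j = 0 (j = 40*0 = 0)
z = -15 (z = 3*(-5) = -15)
Q(c) = -11 (Q(c) = -15 - 1*(-4) = -15 + 4 = -11)
1/((455 + j)*Q(19)) = 1/((455 + 0)*(-11)) = 1/(455*(-11)) = 1/(-5005) = -1/5005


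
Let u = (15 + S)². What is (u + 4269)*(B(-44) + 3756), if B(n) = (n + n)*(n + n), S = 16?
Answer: 60145000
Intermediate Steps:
u = 961 (u = (15 + 16)² = 31² = 961)
B(n) = 4*n² (B(n) = (2*n)*(2*n) = 4*n²)
(u + 4269)*(B(-44) + 3756) = (961 + 4269)*(4*(-44)² + 3756) = 5230*(4*1936 + 3756) = 5230*(7744 + 3756) = 5230*11500 = 60145000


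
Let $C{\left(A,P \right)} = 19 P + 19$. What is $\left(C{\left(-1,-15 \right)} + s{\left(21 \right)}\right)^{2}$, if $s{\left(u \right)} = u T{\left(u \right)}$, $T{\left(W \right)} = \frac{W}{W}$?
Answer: $60025$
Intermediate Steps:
$T{\left(W \right)} = 1$
$C{\left(A,P \right)} = 19 + 19 P$
$s{\left(u \right)} = u$ ($s{\left(u \right)} = u 1 = u$)
$\left(C{\left(-1,-15 \right)} + s{\left(21 \right)}\right)^{2} = \left(\left(19 + 19 \left(-15\right)\right) + 21\right)^{2} = \left(\left(19 - 285\right) + 21\right)^{2} = \left(-266 + 21\right)^{2} = \left(-245\right)^{2} = 60025$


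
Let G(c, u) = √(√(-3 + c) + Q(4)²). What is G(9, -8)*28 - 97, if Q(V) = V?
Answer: -97 + 28*√(16 + √6) ≈ 23.268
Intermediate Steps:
G(c, u) = √(16 + √(-3 + c)) (G(c, u) = √(√(-3 + c) + 4²) = √(√(-3 + c) + 16) = √(16 + √(-3 + c)))
G(9, -8)*28 - 97 = √(16 + √(-3 + 9))*28 - 97 = √(16 + √6)*28 - 97 = 28*√(16 + √6) - 97 = -97 + 28*√(16 + √6)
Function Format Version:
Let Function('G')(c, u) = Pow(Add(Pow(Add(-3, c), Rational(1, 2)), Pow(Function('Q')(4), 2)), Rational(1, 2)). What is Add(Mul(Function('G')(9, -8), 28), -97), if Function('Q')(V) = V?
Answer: Add(-97, Mul(28, Pow(Add(16, Pow(6, Rational(1, 2))), Rational(1, 2)))) ≈ 23.268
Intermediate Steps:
Function('G')(c, u) = Pow(Add(16, Pow(Add(-3, c), Rational(1, 2))), Rational(1, 2)) (Function('G')(c, u) = Pow(Add(Pow(Add(-3, c), Rational(1, 2)), Pow(4, 2)), Rational(1, 2)) = Pow(Add(Pow(Add(-3, c), Rational(1, 2)), 16), Rational(1, 2)) = Pow(Add(16, Pow(Add(-3, c), Rational(1, 2))), Rational(1, 2)))
Add(Mul(Function('G')(9, -8), 28), -97) = Add(Mul(Pow(Add(16, Pow(Add(-3, 9), Rational(1, 2))), Rational(1, 2)), 28), -97) = Add(Mul(Pow(Add(16, Pow(6, Rational(1, 2))), Rational(1, 2)), 28), -97) = Add(Mul(28, Pow(Add(16, Pow(6, Rational(1, 2))), Rational(1, 2))), -97) = Add(-97, Mul(28, Pow(Add(16, Pow(6, Rational(1, 2))), Rational(1, 2))))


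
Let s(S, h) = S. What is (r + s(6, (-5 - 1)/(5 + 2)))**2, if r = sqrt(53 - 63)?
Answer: (6 + I*sqrt(10))**2 ≈ 26.0 + 37.947*I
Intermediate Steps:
r = I*sqrt(10) (r = sqrt(-10) = I*sqrt(10) ≈ 3.1623*I)
(r + s(6, (-5 - 1)/(5 + 2)))**2 = (I*sqrt(10) + 6)**2 = (6 + I*sqrt(10))**2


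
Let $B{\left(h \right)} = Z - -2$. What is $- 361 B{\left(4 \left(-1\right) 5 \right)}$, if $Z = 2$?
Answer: $-1444$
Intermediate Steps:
$B{\left(h \right)} = 4$ ($B{\left(h \right)} = 2 - -2 = 2 + 2 = 4$)
$- 361 B{\left(4 \left(-1\right) 5 \right)} = \left(-361\right) 4 = -1444$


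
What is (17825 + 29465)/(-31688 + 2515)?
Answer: -47290/29173 ≈ -1.6210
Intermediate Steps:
(17825 + 29465)/(-31688 + 2515) = 47290/(-29173) = 47290*(-1/29173) = -47290/29173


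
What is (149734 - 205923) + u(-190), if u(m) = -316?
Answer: -56505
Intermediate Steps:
(149734 - 205923) + u(-190) = (149734 - 205923) - 316 = -56189 - 316 = -56505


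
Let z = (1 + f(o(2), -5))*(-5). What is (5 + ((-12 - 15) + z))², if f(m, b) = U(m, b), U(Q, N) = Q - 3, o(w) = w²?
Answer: 1024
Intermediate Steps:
U(Q, N) = -3 + Q
f(m, b) = -3 + m
z = -10 (z = (1 + (-3 + 2²))*(-5) = (1 + (-3 + 4))*(-5) = (1 + 1)*(-5) = 2*(-5) = -10)
(5 + ((-12 - 15) + z))² = (5 + ((-12 - 15) - 10))² = (5 + (-27 - 10))² = (5 - 37)² = (-32)² = 1024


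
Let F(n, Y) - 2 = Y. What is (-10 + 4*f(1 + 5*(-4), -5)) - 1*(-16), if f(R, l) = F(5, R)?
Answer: -62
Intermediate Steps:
F(n, Y) = 2 + Y
f(R, l) = 2 + R
(-10 + 4*f(1 + 5*(-4), -5)) - 1*(-16) = (-10 + 4*(2 + (1 + 5*(-4)))) - 1*(-16) = (-10 + 4*(2 + (1 - 20))) + 16 = (-10 + 4*(2 - 19)) + 16 = (-10 + 4*(-17)) + 16 = (-10 - 68) + 16 = -78 + 16 = -62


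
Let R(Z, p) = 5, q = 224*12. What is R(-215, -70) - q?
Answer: -2683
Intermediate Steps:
q = 2688
R(-215, -70) - q = 5 - 1*2688 = 5 - 2688 = -2683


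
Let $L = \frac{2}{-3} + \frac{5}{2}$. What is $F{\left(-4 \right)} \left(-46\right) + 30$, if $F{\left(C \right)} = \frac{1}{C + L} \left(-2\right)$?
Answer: $- \frac{162}{13} \approx -12.462$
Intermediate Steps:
$L = \frac{11}{6}$ ($L = 2 \left(- \frac{1}{3}\right) + 5 \cdot \frac{1}{2} = - \frac{2}{3} + \frac{5}{2} = \frac{11}{6} \approx 1.8333$)
$F{\left(C \right)} = - \frac{2}{\frac{11}{6} + C}$ ($F{\left(C \right)} = \frac{1}{C + \frac{11}{6}} \left(-2\right) = \frac{1}{\frac{11}{6} + C} \left(-2\right) = - \frac{2}{\frac{11}{6} + C}$)
$F{\left(-4 \right)} \left(-46\right) + 30 = - \frac{12}{11 + 6 \left(-4\right)} \left(-46\right) + 30 = - \frac{12}{11 - 24} \left(-46\right) + 30 = - \frac{12}{-13} \left(-46\right) + 30 = \left(-12\right) \left(- \frac{1}{13}\right) \left(-46\right) + 30 = \frac{12}{13} \left(-46\right) + 30 = - \frac{552}{13} + 30 = - \frac{162}{13}$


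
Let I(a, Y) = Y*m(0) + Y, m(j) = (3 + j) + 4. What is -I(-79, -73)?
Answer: 584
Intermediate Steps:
m(j) = 7 + j
I(a, Y) = 8*Y (I(a, Y) = Y*(7 + 0) + Y = Y*7 + Y = 7*Y + Y = 8*Y)
-I(-79, -73) = -8*(-73) = -1*(-584) = 584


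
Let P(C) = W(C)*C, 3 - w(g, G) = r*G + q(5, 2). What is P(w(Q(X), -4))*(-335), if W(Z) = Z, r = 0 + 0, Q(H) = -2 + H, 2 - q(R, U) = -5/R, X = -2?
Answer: 0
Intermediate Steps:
q(R, U) = 2 + 5/R (q(R, U) = 2 - (-5)/R = 2 + 5/R)
r = 0
w(g, G) = 0 (w(g, G) = 3 - (0*G + (2 + 5/5)) = 3 - (0 + (2 + 5*(1/5))) = 3 - (0 + (2 + 1)) = 3 - (0 + 3) = 3 - 1*3 = 3 - 3 = 0)
P(C) = C**2 (P(C) = C*C = C**2)
P(w(Q(X), -4))*(-335) = 0**2*(-335) = 0*(-335) = 0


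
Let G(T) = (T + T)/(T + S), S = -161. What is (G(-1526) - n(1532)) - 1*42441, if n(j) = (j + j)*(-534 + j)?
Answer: -747174997/241 ≈ -3.1003e+6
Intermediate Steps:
G(T) = 2*T/(-161 + T) (G(T) = (T + T)/(T - 161) = (2*T)/(-161 + T) = 2*T/(-161 + T))
n(j) = 2*j*(-534 + j) (n(j) = (2*j)*(-534 + j) = 2*j*(-534 + j))
(G(-1526) - n(1532)) - 1*42441 = (2*(-1526)/(-161 - 1526) - 2*1532*(-534 + 1532)) - 1*42441 = (2*(-1526)/(-1687) - 2*1532*998) - 42441 = (2*(-1526)*(-1/1687) - 1*3057872) - 42441 = (436/241 - 3057872) - 42441 = -736946716/241 - 42441 = -747174997/241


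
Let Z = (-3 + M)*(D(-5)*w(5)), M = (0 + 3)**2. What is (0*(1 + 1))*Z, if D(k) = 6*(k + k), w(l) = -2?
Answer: 0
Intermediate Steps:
D(k) = 12*k (D(k) = 6*(2*k) = 12*k)
M = 9 (M = 3**2 = 9)
Z = 720 (Z = (-3 + 9)*((12*(-5))*(-2)) = 6*(-60*(-2)) = 6*120 = 720)
(0*(1 + 1))*Z = (0*(1 + 1))*720 = (0*2)*720 = 0*720 = 0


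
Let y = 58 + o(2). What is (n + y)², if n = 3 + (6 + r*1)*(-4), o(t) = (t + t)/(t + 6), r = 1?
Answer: 4489/4 ≈ 1122.3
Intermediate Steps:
o(t) = 2*t/(6 + t) (o(t) = (2*t)/(6 + t) = 2*t/(6 + t))
n = -25 (n = 3 + (6 + 1*1)*(-4) = 3 + (6 + 1)*(-4) = 3 + 7*(-4) = 3 - 28 = -25)
y = 117/2 (y = 58 + 2*2/(6 + 2) = 58 + 2*2/8 = 58 + 2*2*(⅛) = 58 + ½ = 117/2 ≈ 58.500)
(n + y)² = (-25 + 117/2)² = (67/2)² = 4489/4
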